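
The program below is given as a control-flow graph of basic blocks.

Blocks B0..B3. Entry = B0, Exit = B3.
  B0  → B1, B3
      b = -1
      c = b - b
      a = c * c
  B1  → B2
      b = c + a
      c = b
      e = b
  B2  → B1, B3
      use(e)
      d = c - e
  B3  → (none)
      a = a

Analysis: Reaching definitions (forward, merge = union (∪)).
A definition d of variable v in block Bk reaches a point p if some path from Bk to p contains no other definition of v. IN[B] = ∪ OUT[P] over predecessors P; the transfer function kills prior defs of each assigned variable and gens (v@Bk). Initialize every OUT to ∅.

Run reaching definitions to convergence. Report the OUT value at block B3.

Answer: {a@B3, b@B0, b@B1, c@B0, c@B1, d@B2, e@B1}

Trace:
Converged values:
  B0: | IN={} | OUT={a@B0, b@B0, c@B0}
  B1: | IN={a@B0, b@B0, b@B1, c@B0, c@B1, d@B2, e@B1} | OUT={a@B0, b@B1, c@B1, d@B2, e@B1}
  B2: | IN={a@B0, b@B1, c@B1, d@B2, e@B1} | OUT={a@B0, b@B1, c@B1, d@B2, e@B1}
  B3: | IN={a@B0, b@B0, b@B1, c@B0, c@B1, d@B2, e@B1} | OUT={a@B3, b@B0, b@B1, c@B0, c@B1, d@B2, e@B1}

Merge at B3: IN[B3] = OUT[B0] ⊔ OUT[B2] = {a@B0, b@B0, b@B1, c@B0, c@B1, d@B2, e@B1}
Applying B3's transfer function to that IN value gives OUT[B3] (row B3 above).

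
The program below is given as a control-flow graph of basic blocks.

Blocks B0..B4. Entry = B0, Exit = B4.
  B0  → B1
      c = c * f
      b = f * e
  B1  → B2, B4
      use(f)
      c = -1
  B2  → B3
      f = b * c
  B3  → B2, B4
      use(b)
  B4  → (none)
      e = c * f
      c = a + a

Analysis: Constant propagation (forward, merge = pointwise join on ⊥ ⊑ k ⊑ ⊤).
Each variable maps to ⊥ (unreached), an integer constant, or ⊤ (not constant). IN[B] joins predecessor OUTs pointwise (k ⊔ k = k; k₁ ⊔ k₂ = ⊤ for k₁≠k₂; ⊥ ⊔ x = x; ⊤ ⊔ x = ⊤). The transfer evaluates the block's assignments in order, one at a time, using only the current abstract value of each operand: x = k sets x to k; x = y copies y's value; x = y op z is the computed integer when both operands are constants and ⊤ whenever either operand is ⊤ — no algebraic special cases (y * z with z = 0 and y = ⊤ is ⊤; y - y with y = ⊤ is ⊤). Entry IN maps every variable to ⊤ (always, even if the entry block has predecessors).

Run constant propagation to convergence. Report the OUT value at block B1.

Answer: {a: ⊤, b: ⊤, c: -1, d: ⊤, e: ⊤, f: ⊤}

Trace:
Fixpoint table:
  B0:   IN=(all ⊤)   OUT=(all ⊤)
  B1:   IN=(all ⊤)   OUT={c:-1; rest ⊤}
  B2:   IN={c:-1; rest ⊤}   OUT={c:-1; rest ⊤}
  B3:   IN={c:-1; rest ⊤}   OUT={c:-1; rest ⊤}
  B4:   IN={c:-1; rest ⊤}   OUT=(all ⊤)

Merge at B1: IN[B1] = OUT[B0] = {a: ⊤, b: ⊤, c: ⊤, d: ⊤, e: ⊤, f: ⊤}
Applying B1's transfer function to that IN value gives OUT[B1] (row B1 above).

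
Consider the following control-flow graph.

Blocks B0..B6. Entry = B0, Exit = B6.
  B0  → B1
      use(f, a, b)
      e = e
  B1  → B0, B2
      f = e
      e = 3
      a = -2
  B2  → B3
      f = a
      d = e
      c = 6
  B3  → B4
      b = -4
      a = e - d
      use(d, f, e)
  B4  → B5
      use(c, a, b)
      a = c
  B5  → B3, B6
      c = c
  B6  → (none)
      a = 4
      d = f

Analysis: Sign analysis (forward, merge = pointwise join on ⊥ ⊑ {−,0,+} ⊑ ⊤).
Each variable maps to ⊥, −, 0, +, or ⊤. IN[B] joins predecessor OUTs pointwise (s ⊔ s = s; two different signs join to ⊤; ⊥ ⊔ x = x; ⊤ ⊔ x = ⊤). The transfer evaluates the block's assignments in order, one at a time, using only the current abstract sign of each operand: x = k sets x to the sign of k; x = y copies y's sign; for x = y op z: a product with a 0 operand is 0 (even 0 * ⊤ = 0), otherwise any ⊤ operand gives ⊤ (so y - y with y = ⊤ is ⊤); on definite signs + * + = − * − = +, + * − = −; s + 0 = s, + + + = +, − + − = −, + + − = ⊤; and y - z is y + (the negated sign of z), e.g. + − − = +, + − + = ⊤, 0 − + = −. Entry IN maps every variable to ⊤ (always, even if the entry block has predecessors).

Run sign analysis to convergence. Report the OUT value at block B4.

Answer: {a: +, b: -, c: +, d: +, e: +, f: -}

Derivation:
Per-block solution:
  B0:  IN=(all ⊤)  OUT=(all ⊤)
  B1:  IN=(all ⊤)  OUT={a:-, e:+; rest ⊤}
  B2:  IN={a:-, e:+; rest ⊤}  OUT={a:-, c:+, d:+, e:+, f:-; rest ⊤}
  B3:  IN={c:+, d:+, e:+, f:-; rest ⊤}  OUT={b:-, c:+, d:+, e:+, f:-; rest ⊤}
  B4:  IN={b:-, c:+, d:+, e:+, f:-; rest ⊤}  OUT={a:+, b:-, c:+, d:+, e:+, f:-; rest ⊤}
  B5:  IN={a:+, b:-, c:+, d:+, e:+, f:-; rest ⊤}  OUT={a:+, b:-, c:+, d:+, e:+, f:-; rest ⊤}
  B6:  IN={a:+, b:-, c:+, d:+, e:+, f:-; rest ⊤}  OUT={a:+, b:-, c:+, d:-, e:+, f:-; rest ⊤}

Merge at B4: IN[B4] = OUT[B3] = {a: ⊤, b: -, c: +, d: +, e: +, f: -}
Applying B4's transfer function to that IN value gives OUT[B4] (row B4 above).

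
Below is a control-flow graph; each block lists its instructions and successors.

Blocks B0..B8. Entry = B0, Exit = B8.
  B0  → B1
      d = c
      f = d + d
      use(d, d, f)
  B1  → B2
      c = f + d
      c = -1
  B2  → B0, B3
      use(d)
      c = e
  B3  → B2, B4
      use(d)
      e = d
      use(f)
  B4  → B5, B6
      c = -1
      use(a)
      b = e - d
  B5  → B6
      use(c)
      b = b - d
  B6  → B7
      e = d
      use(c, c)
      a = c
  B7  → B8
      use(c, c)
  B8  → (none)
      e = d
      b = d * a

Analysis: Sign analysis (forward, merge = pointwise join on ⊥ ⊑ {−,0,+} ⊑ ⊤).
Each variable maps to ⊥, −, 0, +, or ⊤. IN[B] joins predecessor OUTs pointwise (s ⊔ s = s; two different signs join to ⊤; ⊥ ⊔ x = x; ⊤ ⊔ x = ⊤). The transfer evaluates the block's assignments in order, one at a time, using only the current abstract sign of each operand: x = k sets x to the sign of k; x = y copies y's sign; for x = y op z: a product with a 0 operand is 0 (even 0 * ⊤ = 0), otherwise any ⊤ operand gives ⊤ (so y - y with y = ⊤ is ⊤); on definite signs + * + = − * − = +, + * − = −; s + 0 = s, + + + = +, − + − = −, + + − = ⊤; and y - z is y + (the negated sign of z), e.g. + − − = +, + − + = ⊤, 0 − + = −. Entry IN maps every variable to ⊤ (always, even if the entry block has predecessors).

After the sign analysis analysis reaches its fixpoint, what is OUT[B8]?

Converged values:
  B0:   IN=(all ⊤)   OUT=(all ⊤)
  B1:   IN=(all ⊤)   OUT={c:-; rest ⊤}
  B2:   IN=(all ⊤)   OUT=(all ⊤)
  B3:   IN=(all ⊤)   OUT=(all ⊤)
  B4:   IN=(all ⊤)   OUT={c:-; rest ⊤}
  B5:   IN={c:-; rest ⊤}   OUT={c:-; rest ⊤}
  B6:   IN={c:-; rest ⊤}   OUT={a:-, c:-; rest ⊤}
  B7:   IN={a:-, c:-; rest ⊤}   OUT={a:-, c:-; rest ⊤}
  B8:   IN={a:-, c:-; rest ⊤}   OUT={a:-, c:-; rest ⊤}

Merge at B8: IN[B8] = OUT[B7] = {a: -, b: ⊤, c: -, d: ⊤, e: ⊤, f: ⊤}
Applying B8's transfer function to that IN value gives OUT[B8] (row B8 above).

Answer: {a: -, b: ⊤, c: -, d: ⊤, e: ⊤, f: ⊤}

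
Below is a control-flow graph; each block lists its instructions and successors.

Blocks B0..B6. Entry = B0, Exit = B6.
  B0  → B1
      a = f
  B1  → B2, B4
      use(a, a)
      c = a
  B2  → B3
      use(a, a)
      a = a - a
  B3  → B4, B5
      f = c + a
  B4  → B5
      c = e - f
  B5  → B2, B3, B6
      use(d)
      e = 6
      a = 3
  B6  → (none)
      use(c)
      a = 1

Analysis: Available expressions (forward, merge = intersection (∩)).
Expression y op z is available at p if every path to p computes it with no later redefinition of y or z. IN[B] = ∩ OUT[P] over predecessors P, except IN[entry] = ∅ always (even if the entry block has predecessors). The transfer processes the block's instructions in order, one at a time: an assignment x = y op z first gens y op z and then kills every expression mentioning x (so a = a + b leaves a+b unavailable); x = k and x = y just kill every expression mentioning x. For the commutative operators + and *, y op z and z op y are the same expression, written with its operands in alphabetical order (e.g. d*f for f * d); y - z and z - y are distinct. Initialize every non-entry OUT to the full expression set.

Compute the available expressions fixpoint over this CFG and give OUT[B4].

Answer: {e-f}

Derivation:
Converged values:
  B0:  IN={}  OUT={}
  B1:  IN={}  OUT={}
  B2:  IN={}  OUT={}
  B3:  IN={}  OUT={a+c}
  B4:  IN={}  OUT={e-f}
  B5:  IN={}  OUT={}
  B6:  IN={}  OUT={}

Merge at B4: IN[B4] = OUT[B1] ∩ OUT[B3] = {}
Applying B4's transfer function to that IN value gives OUT[B4] (row B4 above).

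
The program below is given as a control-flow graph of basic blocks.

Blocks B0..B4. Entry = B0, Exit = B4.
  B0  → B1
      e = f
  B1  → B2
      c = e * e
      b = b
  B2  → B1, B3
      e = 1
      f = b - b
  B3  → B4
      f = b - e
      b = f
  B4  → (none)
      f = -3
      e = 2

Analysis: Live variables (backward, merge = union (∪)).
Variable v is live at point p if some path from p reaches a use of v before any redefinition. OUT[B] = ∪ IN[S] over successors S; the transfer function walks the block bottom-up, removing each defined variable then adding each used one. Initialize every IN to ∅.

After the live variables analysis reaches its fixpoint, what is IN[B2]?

Per-block solution:
  B0:  IN={b, f}  OUT={b, e}
  B1:  IN={b, e}  OUT={b}
  B2:  IN={b}  OUT={b, e}
  B3:  IN={b, e}  OUT={}
  B4:  IN={}  OUT={}

Merge at B2: OUT[B2] = IN[B1] ⊔ IN[B3] = {b, e}
Applying B2's transfer function to that OUT value gives IN[B2] (row B2 above).

Answer: {b}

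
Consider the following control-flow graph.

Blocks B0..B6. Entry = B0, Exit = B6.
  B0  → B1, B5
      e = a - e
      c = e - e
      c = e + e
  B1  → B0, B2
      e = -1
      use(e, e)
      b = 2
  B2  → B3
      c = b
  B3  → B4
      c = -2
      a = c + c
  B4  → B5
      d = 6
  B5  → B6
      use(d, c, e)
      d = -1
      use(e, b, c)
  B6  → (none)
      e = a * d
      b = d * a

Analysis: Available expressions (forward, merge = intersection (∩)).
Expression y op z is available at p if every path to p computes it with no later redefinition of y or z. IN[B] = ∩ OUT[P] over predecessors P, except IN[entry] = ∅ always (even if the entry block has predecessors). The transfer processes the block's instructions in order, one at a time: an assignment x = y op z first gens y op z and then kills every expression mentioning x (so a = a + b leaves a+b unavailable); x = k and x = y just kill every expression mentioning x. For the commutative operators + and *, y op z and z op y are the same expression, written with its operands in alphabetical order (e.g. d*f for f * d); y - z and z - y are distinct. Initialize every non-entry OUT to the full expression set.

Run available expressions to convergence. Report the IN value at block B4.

Fixpoint table:
  B0:  IN={}  OUT={e+e, e-e}
  B1:  IN={e+e, e-e}  OUT={}
  B2:  IN={}  OUT={}
  B3:  IN={}  OUT={c+c}
  B4:  IN={c+c}  OUT={c+c}
  B5:  IN={}  OUT={}
  B6:  IN={}  OUT={a*d}

Merge at B4: IN[B4] = OUT[B3] = {c+c}

Answer: {c+c}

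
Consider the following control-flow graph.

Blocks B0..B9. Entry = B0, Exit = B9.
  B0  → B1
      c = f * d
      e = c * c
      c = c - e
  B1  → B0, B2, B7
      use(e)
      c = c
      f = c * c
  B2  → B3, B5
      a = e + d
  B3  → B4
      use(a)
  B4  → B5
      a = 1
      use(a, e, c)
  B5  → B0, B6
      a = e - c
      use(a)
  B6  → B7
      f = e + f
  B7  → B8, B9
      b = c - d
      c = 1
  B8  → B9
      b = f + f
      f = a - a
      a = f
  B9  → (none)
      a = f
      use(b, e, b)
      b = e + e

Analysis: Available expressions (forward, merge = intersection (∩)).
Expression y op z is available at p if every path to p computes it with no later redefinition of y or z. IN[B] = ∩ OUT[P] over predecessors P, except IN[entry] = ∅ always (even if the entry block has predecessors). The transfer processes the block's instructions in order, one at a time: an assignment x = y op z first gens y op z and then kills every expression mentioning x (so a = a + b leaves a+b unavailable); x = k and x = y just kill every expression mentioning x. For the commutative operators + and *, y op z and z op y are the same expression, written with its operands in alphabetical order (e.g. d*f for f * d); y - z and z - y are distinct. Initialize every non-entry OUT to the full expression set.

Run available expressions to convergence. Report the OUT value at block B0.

Answer: {d*f}

Trace:
Converged values:
  B0:  IN={}  OUT={d*f}
  B1:  IN={d*f}  OUT={c*c}
  B2:  IN={c*c}  OUT={c*c, d+e}
  B3:  IN={c*c, d+e}  OUT={c*c, d+e}
  B4:  IN={c*c, d+e}  OUT={c*c, d+e}
  B5:  IN={c*c, d+e}  OUT={c*c, d+e, e-c}
  B6:  IN={c*c, d+e, e-c}  OUT={c*c, d+e, e-c}
  B7:  IN={c*c}  OUT={}
  B8:  IN={}  OUT={}
  B9:  IN={}  OUT={e+e}

Merge at B0 (entry node, so the boundary value {} is joined with the incoming edge(s)): IN[B0] = {} ∩ OUT[B1] ∩ OUT[B5] = {}
Applying B0's transfer function to that IN value gives OUT[B0] (row B0 above).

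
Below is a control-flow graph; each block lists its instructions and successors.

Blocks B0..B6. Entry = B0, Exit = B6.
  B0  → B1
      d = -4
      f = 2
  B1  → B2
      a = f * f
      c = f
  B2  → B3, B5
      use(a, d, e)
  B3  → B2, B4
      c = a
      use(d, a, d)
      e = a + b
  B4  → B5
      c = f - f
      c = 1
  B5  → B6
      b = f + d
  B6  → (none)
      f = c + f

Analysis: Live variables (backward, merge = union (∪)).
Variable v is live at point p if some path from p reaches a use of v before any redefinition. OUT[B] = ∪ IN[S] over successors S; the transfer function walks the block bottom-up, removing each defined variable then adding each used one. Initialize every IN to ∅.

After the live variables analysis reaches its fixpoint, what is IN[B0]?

Answer: {b, e}

Working:
Per-block solution:
  B0: | IN={b, e} | OUT={b, d, e, f}
  B1: | IN={b, d, e, f} | OUT={a, b, c, d, e, f}
  B2: | IN={a, b, c, d, e, f} | OUT={a, b, c, d, f}
  B3: | IN={a, b, d, f} | OUT={a, b, c, d, e, f}
  B4: | IN={d, f} | OUT={c, d, f}
  B5: | IN={c, d, f} | OUT={c, f}
  B6: | IN={c, f} | OUT={}

Merge at B0: OUT[B0] = IN[B1] = {b, d, e, f}
Applying B0's transfer function to that OUT value gives IN[B0] (row B0 above).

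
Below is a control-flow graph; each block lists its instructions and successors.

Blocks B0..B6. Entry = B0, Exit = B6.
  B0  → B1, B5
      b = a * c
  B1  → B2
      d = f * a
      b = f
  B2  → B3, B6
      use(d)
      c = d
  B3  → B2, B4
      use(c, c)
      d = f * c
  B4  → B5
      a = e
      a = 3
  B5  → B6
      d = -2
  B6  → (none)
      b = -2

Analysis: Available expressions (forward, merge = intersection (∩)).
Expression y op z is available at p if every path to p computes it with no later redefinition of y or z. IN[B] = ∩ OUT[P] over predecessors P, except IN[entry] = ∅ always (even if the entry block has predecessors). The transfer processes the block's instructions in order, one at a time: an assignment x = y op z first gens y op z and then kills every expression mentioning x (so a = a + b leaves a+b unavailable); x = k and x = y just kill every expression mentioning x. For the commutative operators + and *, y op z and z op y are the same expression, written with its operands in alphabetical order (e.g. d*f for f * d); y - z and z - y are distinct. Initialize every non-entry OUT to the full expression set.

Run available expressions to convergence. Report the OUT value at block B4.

Per-block solution:
  B0: | IN={} | OUT={a*c}
  B1: | IN={a*c} | OUT={a*c, a*f}
  B2: | IN={a*f} | OUT={a*f}
  B3: | IN={a*f} | OUT={a*f, c*f}
  B4: | IN={a*f, c*f} | OUT={c*f}
  B5: | IN={} | OUT={}
  B6: | IN={} | OUT={}

Merge at B4: IN[B4] = OUT[B3] = {a*f, c*f}
Applying B4's transfer function to that IN value gives OUT[B4] (row B4 above).

Answer: {c*f}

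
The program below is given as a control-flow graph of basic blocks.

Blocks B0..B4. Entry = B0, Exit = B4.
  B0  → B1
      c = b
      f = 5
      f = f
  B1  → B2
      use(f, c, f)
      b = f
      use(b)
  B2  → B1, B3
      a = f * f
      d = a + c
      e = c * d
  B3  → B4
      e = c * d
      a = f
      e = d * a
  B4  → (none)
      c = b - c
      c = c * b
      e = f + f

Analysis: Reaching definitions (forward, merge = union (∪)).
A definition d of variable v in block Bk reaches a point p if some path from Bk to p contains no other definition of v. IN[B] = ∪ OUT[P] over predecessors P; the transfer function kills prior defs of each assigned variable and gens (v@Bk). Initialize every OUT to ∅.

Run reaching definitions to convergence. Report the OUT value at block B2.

Converged values:
  B0:   IN={}   OUT={c@B0, f@B0}
  B1:   IN={a@B2, b@B1, c@B0, d@B2, e@B2, f@B0}   OUT={a@B2, b@B1, c@B0, d@B2, e@B2, f@B0}
  B2:   IN={a@B2, b@B1, c@B0, d@B2, e@B2, f@B0}   OUT={a@B2, b@B1, c@B0, d@B2, e@B2, f@B0}
  B3:   IN={a@B2, b@B1, c@B0, d@B2, e@B2, f@B0}   OUT={a@B3, b@B1, c@B0, d@B2, e@B3, f@B0}
  B4:   IN={a@B3, b@B1, c@B0, d@B2, e@B3, f@B0}   OUT={a@B3, b@B1, c@B4, d@B2, e@B4, f@B0}

Merge at B2: IN[B2] = OUT[B1] = {a@B2, b@B1, c@B0, d@B2, e@B2, f@B0}
Applying B2's transfer function to that IN value gives OUT[B2] (row B2 above).

Answer: {a@B2, b@B1, c@B0, d@B2, e@B2, f@B0}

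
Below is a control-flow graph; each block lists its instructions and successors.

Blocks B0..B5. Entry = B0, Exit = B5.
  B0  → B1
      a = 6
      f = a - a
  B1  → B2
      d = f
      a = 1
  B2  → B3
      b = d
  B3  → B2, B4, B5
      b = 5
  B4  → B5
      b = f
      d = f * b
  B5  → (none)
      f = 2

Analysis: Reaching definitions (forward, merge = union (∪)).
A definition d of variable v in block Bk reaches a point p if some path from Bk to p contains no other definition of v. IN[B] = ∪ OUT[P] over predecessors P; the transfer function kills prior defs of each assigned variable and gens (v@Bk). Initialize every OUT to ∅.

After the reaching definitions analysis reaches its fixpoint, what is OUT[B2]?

Fixpoint table:
  B0:   IN={}   OUT={a@B0, f@B0}
  B1:   IN={a@B0, f@B0}   OUT={a@B1, d@B1, f@B0}
  B2:   IN={a@B1, b@B3, d@B1, f@B0}   OUT={a@B1, b@B2, d@B1, f@B0}
  B3:   IN={a@B1, b@B2, d@B1, f@B0}   OUT={a@B1, b@B3, d@B1, f@B0}
  B4:   IN={a@B1, b@B3, d@B1, f@B0}   OUT={a@B1, b@B4, d@B4, f@B0}
  B5:   IN={a@B1, b@B3, b@B4, d@B1, d@B4, f@B0}   OUT={a@B1, b@B3, b@B4, d@B1, d@B4, f@B5}

Merge at B2: IN[B2] = OUT[B1] ⊔ OUT[B3] = {a@B1, b@B3, d@B1, f@B0}
Applying B2's transfer function to that IN value gives OUT[B2] (row B2 above).

Answer: {a@B1, b@B2, d@B1, f@B0}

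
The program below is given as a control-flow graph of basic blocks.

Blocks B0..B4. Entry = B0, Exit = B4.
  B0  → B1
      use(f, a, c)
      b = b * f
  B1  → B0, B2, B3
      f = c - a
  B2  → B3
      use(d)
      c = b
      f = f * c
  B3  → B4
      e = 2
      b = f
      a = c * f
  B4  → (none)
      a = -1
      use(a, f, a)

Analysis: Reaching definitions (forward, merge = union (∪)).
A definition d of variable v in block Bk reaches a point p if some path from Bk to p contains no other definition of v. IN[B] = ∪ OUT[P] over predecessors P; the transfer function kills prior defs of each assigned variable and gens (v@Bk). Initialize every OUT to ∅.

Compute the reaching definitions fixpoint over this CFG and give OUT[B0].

Converged values:
  B0: | IN={b@B0, f@B1} | OUT={b@B0, f@B1}
  B1: | IN={b@B0, f@B1} | OUT={b@B0, f@B1}
  B2: | IN={b@B0, f@B1} | OUT={b@B0, c@B2, f@B2}
  B3: | IN={b@B0, c@B2, f@B1, f@B2} | OUT={a@B3, b@B3, c@B2, e@B3, f@B1, f@B2}
  B4: | IN={a@B3, b@B3, c@B2, e@B3, f@B1, f@B2} | OUT={a@B4, b@B3, c@B2, e@B3, f@B1, f@B2}

Merge at B0 (entry node, so the boundary value {} is joined with the incoming edge(s)): IN[B0] = {} ⊔ OUT[B1] = {b@B0, f@B1}
Applying B0's transfer function to that IN value gives OUT[B0] (row B0 above).

Answer: {b@B0, f@B1}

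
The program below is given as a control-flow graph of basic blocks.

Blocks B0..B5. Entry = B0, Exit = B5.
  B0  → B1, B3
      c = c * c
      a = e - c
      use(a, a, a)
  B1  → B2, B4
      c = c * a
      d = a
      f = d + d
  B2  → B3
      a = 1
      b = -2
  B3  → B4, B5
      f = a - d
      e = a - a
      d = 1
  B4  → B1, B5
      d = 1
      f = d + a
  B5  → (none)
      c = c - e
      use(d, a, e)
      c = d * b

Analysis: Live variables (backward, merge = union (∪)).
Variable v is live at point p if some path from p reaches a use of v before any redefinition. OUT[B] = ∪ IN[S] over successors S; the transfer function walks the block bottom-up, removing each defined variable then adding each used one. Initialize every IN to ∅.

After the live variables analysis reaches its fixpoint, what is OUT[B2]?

Answer: {a, b, c, d}

Working:
Fixpoint table:
  B0:  IN={b, c, d, e}  OUT={a, b, c, d, e}
  B1:  IN={a, b, c, e}  OUT={a, b, c, d, e}
  B2:  IN={c, d}  OUT={a, b, c, d}
  B3:  IN={a, b, c, d}  OUT={a, b, c, d, e}
  B4:  IN={a, b, c, e}  OUT={a, b, c, d, e}
  B5:  IN={a, b, c, d, e}  OUT={}

Merge at B2: OUT[B2] = IN[B3] = {a, b, c, d}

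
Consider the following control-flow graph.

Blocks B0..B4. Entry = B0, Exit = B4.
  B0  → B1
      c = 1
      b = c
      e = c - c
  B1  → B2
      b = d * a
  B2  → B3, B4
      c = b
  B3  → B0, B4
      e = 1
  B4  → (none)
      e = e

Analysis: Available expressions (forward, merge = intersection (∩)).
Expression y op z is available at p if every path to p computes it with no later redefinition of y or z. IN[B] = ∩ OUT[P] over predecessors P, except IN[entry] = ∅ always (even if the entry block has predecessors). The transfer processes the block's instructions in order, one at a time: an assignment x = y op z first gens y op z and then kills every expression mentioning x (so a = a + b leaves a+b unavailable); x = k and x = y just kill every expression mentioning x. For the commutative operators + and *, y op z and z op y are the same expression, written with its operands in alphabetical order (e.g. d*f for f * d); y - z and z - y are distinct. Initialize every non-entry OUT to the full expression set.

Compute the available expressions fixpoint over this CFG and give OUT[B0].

Answer: {c-c}

Trace:
Fixpoint table:
  B0: | IN={} | OUT={c-c}
  B1: | IN={c-c} | OUT={a*d, c-c}
  B2: | IN={a*d, c-c} | OUT={a*d}
  B3: | IN={a*d} | OUT={a*d}
  B4: | IN={a*d} | OUT={a*d}

Merge at B0 (entry node, so the boundary value {} is joined with the incoming edge(s)): IN[B0] = {} ∩ OUT[B3] = {}
Applying B0's transfer function to that IN value gives OUT[B0] (row B0 above).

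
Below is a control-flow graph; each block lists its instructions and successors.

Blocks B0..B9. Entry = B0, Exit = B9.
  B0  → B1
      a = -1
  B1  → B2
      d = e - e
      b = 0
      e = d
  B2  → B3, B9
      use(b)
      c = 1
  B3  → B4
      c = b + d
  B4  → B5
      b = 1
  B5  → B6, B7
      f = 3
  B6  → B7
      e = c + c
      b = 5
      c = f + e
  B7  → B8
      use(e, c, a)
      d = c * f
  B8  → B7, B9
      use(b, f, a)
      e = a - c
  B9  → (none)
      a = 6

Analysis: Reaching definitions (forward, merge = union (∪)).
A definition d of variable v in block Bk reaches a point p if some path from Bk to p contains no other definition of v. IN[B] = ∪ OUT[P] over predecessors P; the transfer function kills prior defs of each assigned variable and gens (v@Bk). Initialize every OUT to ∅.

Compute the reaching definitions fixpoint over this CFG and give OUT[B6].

Answer: {a@B0, b@B6, c@B6, d@B1, e@B6, f@B5}

Working:
Fixpoint table:
  B0: | IN={} | OUT={a@B0}
  B1: | IN={a@B0} | OUT={a@B0, b@B1, d@B1, e@B1}
  B2: | IN={a@B0, b@B1, d@B1, e@B1} | OUT={a@B0, b@B1, c@B2, d@B1, e@B1}
  B3: | IN={a@B0, b@B1, c@B2, d@B1, e@B1} | OUT={a@B0, b@B1, c@B3, d@B1, e@B1}
  B4: | IN={a@B0, b@B1, c@B3, d@B1, e@B1} | OUT={a@B0, b@B4, c@B3, d@B1, e@B1}
  B5: | IN={a@B0, b@B4, c@B3, d@B1, e@B1} | OUT={a@B0, b@B4, c@B3, d@B1, e@B1, f@B5}
  B6: | IN={a@B0, b@B4, c@B3, d@B1, e@B1, f@B5} | OUT={a@B0, b@B6, c@B6, d@B1, e@B6, f@B5}
  B7: | IN={a@B0, b@B4, b@B6, c@B3, c@B6, d@B1, d@B7, e@B1, e@B6, e@B8, f@B5} | OUT={a@B0, b@B4, b@B6, c@B3, c@B6, d@B7, e@B1, e@B6, e@B8, f@B5}
  B8: | IN={a@B0, b@B4, b@B6, c@B3, c@B6, d@B7, e@B1, e@B6, e@B8, f@B5} | OUT={a@B0, b@B4, b@B6, c@B3, c@B6, d@B7, e@B8, f@B5}
  B9: | IN={a@B0, b@B1, b@B4, b@B6, c@B2, c@B3, c@B6, d@B1, d@B7, e@B1, e@B8, f@B5} | OUT={a@B9, b@B1, b@B4, b@B6, c@B2, c@B3, c@B6, d@B1, d@B7, e@B1, e@B8, f@B5}

Merge at B6: IN[B6] = OUT[B5] = {a@B0, b@B4, c@B3, d@B1, e@B1, f@B5}
Applying B6's transfer function to that IN value gives OUT[B6] (row B6 above).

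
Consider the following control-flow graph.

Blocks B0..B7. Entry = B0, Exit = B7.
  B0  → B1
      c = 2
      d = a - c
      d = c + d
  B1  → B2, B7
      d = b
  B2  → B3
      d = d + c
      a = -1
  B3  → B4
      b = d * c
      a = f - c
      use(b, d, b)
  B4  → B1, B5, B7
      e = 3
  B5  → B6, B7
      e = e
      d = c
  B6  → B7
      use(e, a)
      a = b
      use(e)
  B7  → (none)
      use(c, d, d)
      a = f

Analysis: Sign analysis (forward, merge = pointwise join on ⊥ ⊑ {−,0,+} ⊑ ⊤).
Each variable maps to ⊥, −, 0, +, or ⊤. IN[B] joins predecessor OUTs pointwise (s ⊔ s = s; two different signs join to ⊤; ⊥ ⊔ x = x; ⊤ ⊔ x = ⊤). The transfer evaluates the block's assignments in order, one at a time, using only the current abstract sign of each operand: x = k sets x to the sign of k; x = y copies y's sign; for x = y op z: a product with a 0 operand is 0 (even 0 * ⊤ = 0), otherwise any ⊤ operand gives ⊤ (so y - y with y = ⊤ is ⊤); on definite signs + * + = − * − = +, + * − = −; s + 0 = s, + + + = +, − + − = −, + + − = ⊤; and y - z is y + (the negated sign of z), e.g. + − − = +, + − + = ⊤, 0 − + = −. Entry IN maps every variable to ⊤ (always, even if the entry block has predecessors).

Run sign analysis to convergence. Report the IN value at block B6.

Per-block solution:
  B0:  IN=(all ⊤)  OUT={c:+; rest ⊤}
  B1:  IN={c:+; rest ⊤}  OUT={c:+; rest ⊤}
  B2:  IN={c:+; rest ⊤}  OUT={a:-, c:+; rest ⊤}
  B3:  IN={a:-, c:+; rest ⊤}  OUT={c:+; rest ⊤}
  B4:  IN={c:+; rest ⊤}  OUT={c:+, e:+; rest ⊤}
  B5:  IN={c:+, e:+; rest ⊤}  OUT={c:+, d:+, e:+; rest ⊤}
  B6:  IN={c:+, d:+, e:+; rest ⊤}  OUT={c:+, d:+, e:+; rest ⊤}
  B7:  IN={c:+; rest ⊤}  OUT={c:+; rest ⊤}

Merge at B6: IN[B6] = OUT[B5] = {a: ⊤, b: ⊤, c: +, d: +, e: +, f: ⊤}

Answer: {a: ⊤, b: ⊤, c: +, d: +, e: +, f: ⊤}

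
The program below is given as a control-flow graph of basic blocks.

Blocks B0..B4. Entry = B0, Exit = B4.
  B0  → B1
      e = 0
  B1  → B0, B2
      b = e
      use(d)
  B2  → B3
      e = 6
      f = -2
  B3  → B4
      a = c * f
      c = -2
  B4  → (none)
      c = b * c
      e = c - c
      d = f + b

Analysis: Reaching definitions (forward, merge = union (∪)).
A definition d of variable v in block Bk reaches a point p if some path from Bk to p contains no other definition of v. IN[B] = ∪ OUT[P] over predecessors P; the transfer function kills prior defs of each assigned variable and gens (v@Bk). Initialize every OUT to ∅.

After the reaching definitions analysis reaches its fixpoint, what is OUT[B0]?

Answer: {b@B1, e@B0}

Working:
Fixpoint table:
  B0:   IN={b@B1, e@B0}   OUT={b@B1, e@B0}
  B1:   IN={b@B1, e@B0}   OUT={b@B1, e@B0}
  B2:   IN={b@B1, e@B0}   OUT={b@B1, e@B2, f@B2}
  B3:   IN={b@B1, e@B2, f@B2}   OUT={a@B3, b@B1, c@B3, e@B2, f@B2}
  B4:   IN={a@B3, b@B1, c@B3, e@B2, f@B2}   OUT={a@B3, b@B1, c@B4, d@B4, e@B4, f@B2}

Merge at B0 (entry node, so the boundary value {} is joined with the incoming edge(s)): IN[B0] = {} ⊔ OUT[B1] = {b@B1, e@B0}
Applying B0's transfer function to that IN value gives OUT[B0] (row B0 above).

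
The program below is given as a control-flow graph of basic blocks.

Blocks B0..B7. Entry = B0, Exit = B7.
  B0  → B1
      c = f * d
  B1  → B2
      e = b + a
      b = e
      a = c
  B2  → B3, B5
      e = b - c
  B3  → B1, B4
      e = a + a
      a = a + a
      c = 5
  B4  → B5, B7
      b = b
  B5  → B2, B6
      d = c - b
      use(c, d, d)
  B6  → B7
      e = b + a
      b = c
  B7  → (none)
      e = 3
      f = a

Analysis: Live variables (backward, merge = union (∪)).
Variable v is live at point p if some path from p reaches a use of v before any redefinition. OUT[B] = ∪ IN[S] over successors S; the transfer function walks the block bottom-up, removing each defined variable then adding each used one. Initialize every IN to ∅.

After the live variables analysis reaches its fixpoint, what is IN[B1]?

Converged values:
  B0:   IN={a, b, d, f}   OUT={a, b, c}
  B1:   IN={a, b, c}   OUT={a, b, c}
  B2:   IN={a, b, c}   OUT={a, b, c}
  B3:   IN={a, b}   OUT={a, b, c}
  B4:   IN={a, b, c}   OUT={a, b, c}
  B5:   IN={a, b, c}   OUT={a, b, c}
  B6:   IN={a, b, c}   OUT={a}
  B7:   IN={a}   OUT={}

Merge at B1: OUT[B1] = IN[B2] = {a, b, c}
Applying B1's transfer function to that OUT value gives IN[B1] (row B1 above).

Answer: {a, b, c}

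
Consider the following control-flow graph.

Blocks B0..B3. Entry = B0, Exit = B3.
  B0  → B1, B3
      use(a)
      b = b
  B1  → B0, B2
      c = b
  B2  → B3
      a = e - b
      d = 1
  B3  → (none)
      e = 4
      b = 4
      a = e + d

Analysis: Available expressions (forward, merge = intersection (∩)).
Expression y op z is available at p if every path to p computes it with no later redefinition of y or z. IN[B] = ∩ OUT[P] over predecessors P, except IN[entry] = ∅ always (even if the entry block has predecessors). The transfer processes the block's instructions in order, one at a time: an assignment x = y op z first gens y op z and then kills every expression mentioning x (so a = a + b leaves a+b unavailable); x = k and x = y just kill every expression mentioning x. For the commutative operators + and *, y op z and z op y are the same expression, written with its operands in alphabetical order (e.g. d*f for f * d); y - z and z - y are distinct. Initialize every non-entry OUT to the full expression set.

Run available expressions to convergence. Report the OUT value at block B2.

Answer: {e-b}

Derivation:
Converged values:
  B0:   IN={}   OUT={}
  B1:   IN={}   OUT={}
  B2:   IN={}   OUT={e-b}
  B3:   IN={}   OUT={d+e}

Merge at B2: IN[B2] = OUT[B1] = {}
Applying B2's transfer function to that IN value gives OUT[B2] (row B2 above).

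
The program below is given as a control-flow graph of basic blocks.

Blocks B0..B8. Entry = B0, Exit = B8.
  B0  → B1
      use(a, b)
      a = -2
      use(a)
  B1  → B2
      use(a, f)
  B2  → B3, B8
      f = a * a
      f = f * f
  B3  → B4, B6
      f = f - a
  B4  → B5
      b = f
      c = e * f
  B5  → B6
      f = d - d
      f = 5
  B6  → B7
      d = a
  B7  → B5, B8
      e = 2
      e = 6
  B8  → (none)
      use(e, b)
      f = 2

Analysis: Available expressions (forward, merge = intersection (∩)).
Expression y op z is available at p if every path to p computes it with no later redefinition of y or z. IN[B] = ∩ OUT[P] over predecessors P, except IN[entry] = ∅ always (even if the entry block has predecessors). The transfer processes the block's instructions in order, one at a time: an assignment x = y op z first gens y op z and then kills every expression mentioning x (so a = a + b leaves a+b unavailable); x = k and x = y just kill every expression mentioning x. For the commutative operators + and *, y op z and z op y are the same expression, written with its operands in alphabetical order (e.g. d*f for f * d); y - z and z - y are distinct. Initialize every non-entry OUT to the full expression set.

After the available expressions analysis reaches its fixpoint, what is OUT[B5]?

Answer: {a*a, d-d}

Derivation:
Per-block solution:
  B0:  IN={}  OUT={}
  B1:  IN={}  OUT={}
  B2:  IN={}  OUT={a*a}
  B3:  IN={a*a}  OUT={a*a}
  B4:  IN={a*a}  OUT={a*a, e*f}
  B5:  IN={a*a}  OUT={a*a, d-d}
  B6:  IN={a*a}  OUT={a*a}
  B7:  IN={a*a}  OUT={a*a}
  B8:  IN={a*a}  OUT={a*a}

Merge at B5: IN[B5] = OUT[B4] ∩ OUT[B7] = {a*a}
Applying B5's transfer function to that IN value gives OUT[B5] (row B5 above).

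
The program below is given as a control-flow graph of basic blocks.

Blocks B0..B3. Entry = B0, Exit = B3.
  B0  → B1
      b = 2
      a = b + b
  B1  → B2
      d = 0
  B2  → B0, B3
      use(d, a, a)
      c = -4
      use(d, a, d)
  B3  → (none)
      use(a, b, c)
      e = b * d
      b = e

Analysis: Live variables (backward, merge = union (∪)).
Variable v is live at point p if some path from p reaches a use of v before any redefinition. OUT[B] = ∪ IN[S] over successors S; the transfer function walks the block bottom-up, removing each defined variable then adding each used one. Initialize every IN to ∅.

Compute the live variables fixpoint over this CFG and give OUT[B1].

Answer: {a, b, d}

Trace:
Fixpoint table:
  B0: | IN={} | OUT={a, b}
  B1: | IN={a, b} | OUT={a, b, d}
  B2: | IN={a, b, d} | OUT={a, b, c, d}
  B3: | IN={a, b, c, d} | OUT={}

Merge at B1: OUT[B1] = IN[B2] = {a, b, d}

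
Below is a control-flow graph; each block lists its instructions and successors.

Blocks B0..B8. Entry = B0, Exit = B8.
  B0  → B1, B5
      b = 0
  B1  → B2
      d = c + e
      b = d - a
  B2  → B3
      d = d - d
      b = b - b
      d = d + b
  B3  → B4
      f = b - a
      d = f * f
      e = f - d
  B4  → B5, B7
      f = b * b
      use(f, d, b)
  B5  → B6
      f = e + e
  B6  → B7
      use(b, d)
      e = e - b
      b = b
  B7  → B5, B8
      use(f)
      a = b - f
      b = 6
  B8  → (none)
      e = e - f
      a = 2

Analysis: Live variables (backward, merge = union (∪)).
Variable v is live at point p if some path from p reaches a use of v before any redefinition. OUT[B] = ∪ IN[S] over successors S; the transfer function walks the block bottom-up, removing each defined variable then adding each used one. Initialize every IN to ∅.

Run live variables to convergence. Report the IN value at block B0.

Answer: {a, c, d, e}

Trace:
Converged values:
  B0:  IN={a, c, d, e}  OUT={a, b, c, d, e}
  B1:  IN={a, c, e}  OUT={a, b, d}
  B2:  IN={a, b, d}  OUT={a, b}
  B3:  IN={a, b}  OUT={b, d, e}
  B4:  IN={b, d, e}  OUT={b, d, e, f}
  B5:  IN={b, d, e}  OUT={b, d, e, f}
  B6:  IN={b, d, e, f}  OUT={b, d, e, f}
  B7:  IN={b, d, e, f}  OUT={b, d, e, f}
  B8:  IN={e, f}  OUT={}

Merge at B0: OUT[B0] = IN[B1] ⊔ IN[B5] = {a, b, c, d, e}
Applying B0's transfer function to that OUT value gives IN[B0] (row B0 above).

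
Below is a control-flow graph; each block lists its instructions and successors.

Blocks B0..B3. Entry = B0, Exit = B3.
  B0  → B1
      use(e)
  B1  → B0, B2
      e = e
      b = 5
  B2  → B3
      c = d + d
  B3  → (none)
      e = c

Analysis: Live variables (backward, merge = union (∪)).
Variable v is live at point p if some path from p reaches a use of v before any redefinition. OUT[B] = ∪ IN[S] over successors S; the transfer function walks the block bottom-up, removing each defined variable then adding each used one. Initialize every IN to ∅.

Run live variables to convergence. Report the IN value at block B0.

Answer: {d, e}

Working:
Per-block solution:
  B0:   IN={d, e}   OUT={d, e}
  B1:   IN={d, e}   OUT={d, e}
  B2:   IN={d}   OUT={c}
  B3:   IN={c}   OUT={}

Merge at B0: OUT[B0] = IN[B1] = {d, e}
Applying B0's transfer function to that OUT value gives IN[B0] (row B0 above).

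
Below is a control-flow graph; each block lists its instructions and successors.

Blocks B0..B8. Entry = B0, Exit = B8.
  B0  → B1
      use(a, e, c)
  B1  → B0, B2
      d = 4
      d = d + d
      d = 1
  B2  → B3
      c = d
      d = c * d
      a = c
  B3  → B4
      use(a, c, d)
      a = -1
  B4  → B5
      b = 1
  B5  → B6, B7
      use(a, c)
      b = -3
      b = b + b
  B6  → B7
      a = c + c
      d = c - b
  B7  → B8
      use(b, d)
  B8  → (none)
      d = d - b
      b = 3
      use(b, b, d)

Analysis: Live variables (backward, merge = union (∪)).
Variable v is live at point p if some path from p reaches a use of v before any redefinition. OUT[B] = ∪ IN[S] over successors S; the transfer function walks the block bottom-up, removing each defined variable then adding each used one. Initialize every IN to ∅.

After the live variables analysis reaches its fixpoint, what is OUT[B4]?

Answer: {a, c, d}

Trace:
Per-block solution:
  B0: | IN={a, c, e} | OUT={a, c, e}
  B1: | IN={a, c, e} | OUT={a, c, d, e}
  B2: | IN={d} | OUT={a, c, d}
  B3: | IN={a, c, d} | OUT={a, c, d}
  B4: | IN={a, c, d} | OUT={a, c, d}
  B5: | IN={a, c, d} | OUT={b, c, d}
  B6: | IN={b, c} | OUT={b, d}
  B7: | IN={b, d} | OUT={b, d}
  B8: | IN={b, d} | OUT={}

Merge at B4: OUT[B4] = IN[B5] = {a, c, d}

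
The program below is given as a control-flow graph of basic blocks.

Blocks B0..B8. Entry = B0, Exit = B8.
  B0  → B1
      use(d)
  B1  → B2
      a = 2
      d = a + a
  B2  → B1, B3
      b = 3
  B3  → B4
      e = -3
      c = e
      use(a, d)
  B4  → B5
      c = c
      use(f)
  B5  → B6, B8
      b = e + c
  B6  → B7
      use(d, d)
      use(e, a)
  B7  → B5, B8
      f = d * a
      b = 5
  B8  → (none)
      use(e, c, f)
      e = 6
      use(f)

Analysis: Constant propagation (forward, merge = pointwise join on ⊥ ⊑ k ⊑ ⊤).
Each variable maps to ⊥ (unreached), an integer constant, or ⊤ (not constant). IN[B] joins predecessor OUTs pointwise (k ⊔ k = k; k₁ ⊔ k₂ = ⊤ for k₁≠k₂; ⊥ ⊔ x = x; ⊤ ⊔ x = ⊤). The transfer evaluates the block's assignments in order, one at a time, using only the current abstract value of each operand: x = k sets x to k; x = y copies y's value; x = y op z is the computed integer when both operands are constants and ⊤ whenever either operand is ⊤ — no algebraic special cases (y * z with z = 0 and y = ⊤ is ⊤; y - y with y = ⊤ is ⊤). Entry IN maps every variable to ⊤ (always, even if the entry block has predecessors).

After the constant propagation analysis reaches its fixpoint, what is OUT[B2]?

Fixpoint table:
  B0: | IN=(all ⊤) | OUT=(all ⊤)
  B1: | IN=(all ⊤) | OUT={a:2, d:4; rest ⊤}
  B2: | IN={a:2, d:4; rest ⊤} | OUT={a:2, b:3, d:4; rest ⊤}
  B3: | IN={a:2, b:3, d:4; rest ⊤} | OUT={a:2, b:3, c:-3, d:4, e:-3; rest ⊤}
  B4: | IN={a:2, b:3, c:-3, d:4, e:-3; rest ⊤} | OUT={a:2, b:3, c:-3, d:4, e:-3; rest ⊤}
  B5: | IN={a:2, c:-3, d:4, e:-3; rest ⊤} | OUT={a:2, b:-6, c:-3, d:4, e:-3; rest ⊤}
  B6: | IN={a:2, b:-6, c:-3, d:4, e:-3; rest ⊤} | OUT={a:2, b:-6, c:-3, d:4, e:-3; rest ⊤}
  B7: | IN={a:2, b:-6, c:-3, d:4, e:-3; rest ⊤} | OUT={a:2, b:5, c:-3, d:4, e:-3, f:8; rest ⊤}
  B8: | IN={a:2, c:-3, d:4, e:-3; rest ⊤} | OUT={a:2, c:-3, d:4, e:6; rest ⊤}

Merge at B2: IN[B2] = OUT[B1] = {a: 2, b: ⊤, c: ⊤, d: 4, e: ⊤, f: ⊤}
Applying B2's transfer function to that IN value gives OUT[B2] (row B2 above).

Answer: {a: 2, b: 3, c: ⊤, d: 4, e: ⊤, f: ⊤}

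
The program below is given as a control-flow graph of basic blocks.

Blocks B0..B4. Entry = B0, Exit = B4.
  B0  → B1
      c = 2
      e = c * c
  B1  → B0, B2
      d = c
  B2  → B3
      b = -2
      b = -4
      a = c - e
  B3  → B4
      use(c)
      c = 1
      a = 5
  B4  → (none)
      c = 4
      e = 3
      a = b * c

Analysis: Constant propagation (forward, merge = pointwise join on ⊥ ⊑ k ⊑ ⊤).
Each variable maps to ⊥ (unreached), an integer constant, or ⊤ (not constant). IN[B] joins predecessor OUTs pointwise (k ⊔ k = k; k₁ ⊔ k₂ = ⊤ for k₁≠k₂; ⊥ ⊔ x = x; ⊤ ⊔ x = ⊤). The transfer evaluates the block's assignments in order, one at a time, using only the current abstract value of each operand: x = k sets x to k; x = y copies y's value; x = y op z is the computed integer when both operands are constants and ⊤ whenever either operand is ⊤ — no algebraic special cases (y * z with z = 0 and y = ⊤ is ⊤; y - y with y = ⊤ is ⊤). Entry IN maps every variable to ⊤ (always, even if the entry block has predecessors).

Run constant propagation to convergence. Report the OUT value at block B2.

Per-block solution:
  B0:   IN=(all ⊤)   OUT={c:2, e:4; rest ⊤}
  B1:   IN={c:2, e:4; rest ⊤}   OUT={c:2, d:2, e:4; rest ⊤}
  B2:   IN={c:2, d:2, e:4; rest ⊤}   OUT={a:-2, b:-4, c:2, d:2, e:4; rest ⊤}
  B3:   IN={a:-2, b:-4, c:2, d:2, e:4; rest ⊤}   OUT={a:5, b:-4, c:1, d:2, e:4; rest ⊤}
  B4:   IN={a:5, b:-4, c:1, d:2, e:4; rest ⊤}   OUT={a:-16, b:-4, c:4, d:2, e:3; rest ⊤}

Merge at B2: IN[B2] = OUT[B1] = {a: ⊤, b: ⊤, c: 2, d: 2, e: 4, f: ⊤}
Applying B2's transfer function to that IN value gives OUT[B2] (row B2 above).

Answer: {a: -2, b: -4, c: 2, d: 2, e: 4, f: ⊤}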